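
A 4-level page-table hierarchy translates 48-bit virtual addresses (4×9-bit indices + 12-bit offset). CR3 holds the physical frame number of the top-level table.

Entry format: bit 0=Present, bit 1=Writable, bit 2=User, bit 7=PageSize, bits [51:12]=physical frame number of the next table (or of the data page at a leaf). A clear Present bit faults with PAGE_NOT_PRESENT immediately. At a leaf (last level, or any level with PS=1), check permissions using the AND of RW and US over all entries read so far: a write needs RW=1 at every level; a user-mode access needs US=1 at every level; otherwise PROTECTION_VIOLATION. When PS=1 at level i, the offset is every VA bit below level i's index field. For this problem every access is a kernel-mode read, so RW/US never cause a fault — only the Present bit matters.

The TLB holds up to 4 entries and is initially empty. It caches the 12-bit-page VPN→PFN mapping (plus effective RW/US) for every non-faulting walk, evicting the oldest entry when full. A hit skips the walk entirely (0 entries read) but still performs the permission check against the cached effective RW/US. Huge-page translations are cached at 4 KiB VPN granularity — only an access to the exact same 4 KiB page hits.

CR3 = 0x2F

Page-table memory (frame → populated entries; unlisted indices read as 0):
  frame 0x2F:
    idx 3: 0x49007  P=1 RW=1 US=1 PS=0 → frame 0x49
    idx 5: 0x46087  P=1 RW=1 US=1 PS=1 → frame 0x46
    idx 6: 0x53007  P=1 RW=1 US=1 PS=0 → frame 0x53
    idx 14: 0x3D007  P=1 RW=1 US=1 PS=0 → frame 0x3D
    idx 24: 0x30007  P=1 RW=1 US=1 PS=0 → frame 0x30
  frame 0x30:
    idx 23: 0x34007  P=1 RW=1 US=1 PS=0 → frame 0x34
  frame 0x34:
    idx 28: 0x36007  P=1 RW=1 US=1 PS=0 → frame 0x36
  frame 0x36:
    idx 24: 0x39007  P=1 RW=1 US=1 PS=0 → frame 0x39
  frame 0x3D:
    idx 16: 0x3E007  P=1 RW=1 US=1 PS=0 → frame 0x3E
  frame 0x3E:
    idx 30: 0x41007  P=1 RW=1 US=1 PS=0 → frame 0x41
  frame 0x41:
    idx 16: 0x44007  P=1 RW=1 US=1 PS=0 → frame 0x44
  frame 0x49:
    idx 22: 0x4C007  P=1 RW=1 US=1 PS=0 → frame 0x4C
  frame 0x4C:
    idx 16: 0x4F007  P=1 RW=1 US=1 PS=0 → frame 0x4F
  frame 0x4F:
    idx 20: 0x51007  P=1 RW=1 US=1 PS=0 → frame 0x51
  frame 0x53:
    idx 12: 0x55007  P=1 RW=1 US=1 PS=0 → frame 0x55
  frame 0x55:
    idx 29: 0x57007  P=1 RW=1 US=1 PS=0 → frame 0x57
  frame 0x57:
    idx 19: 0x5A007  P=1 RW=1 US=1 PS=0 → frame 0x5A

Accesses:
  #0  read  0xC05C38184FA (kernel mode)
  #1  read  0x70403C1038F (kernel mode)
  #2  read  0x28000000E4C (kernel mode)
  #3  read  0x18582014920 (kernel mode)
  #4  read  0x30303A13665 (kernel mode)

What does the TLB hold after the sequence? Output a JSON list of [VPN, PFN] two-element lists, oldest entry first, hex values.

Per-access translation:
#0 VA=0xC05C38184FA (r,kernel):
  L0: frame=0x2F idx=24 entry=0x30007 [P=1 RW=1 US=1 PS=0]
  L1: frame=0x30 idx=23 entry=0x34007 [P=1 RW=1 US=1 PS=0]
  L2: frame=0x34 idx=28 entry=0x36007 [P=1 RW=1 US=1 PS=0]
  L3: frame=0x36 idx=24 entry=0x39007 [P=1 RW=1 US=1 PS=0]
  → PA=0x394FA  (4 entries read)
#1 VA=0x70403C1038F (r,kernel):
  L0: frame=0x2F idx=14 entry=0x3D007 [P=1 RW=1 US=1 PS=0]
  L1: frame=0x3D idx=16 entry=0x3E007 [P=1 RW=1 US=1 PS=0]
  L2: frame=0x3E idx=30 entry=0x41007 [P=1 RW=1 US=1 PS=0]
  L3: frame=0x41 idx=16 entry=0x44007 [P=1 RW=1 US=1 PS=0]
  → PA=0x4438F  (4 entries read)
#2 VA=0x28000000E4C (r,kernel):
  L0: frame=0x2F idx=5 entry=0x46087 [P=1 RW=1 US=1 PS=1]
  → PA=0x46E4C (huge @L0)  (1 entries read)
#3 VA=0x18582014920 (r,kernel):
  L0: frame=0x2F idx=3 entry=0x49007 [P=1 RW=1 US=1 PS=0]
  L1: frame=0x49 idx=22 entry=0x4C007 [P=1 RW=1 US=1 PS=0]
  L2: frame=0x4C idx=16 entry=0x4F007 [P=1 RW=1 US=1 PS=0]
  L3: frame=0x4F idx=20 entry=0x51007 [P=1 RW=1 US=1 PS=0]
  → PA=0x51920  (4 entries read)
#4 VA=0x30303A13665 (r,kernel):
  L0: frame=0x2F idx=6 entry=0x53007 [P=1 RW=1 US=1 PS=0]
  L1: frame=0x53 idx=12 entry=0x55007 [P=1 RW=1 US=1 PS=0]
  L2: frame=0x55 idx=29 entry=0x57007 [P=1 RW=1 US=1 PS=0]
  L3: frame=0x57 idx=19 entry=0x5A007 [P=1 RW=1 US=1 PS=0]
  → PA=0x5A665  (4 entries read)

TLB: [["0x70403C10", "0x44"], ["0x28000000", "0x46"], ["0x18582014", "0x51"], ["0x30303A13", "0x5A"]]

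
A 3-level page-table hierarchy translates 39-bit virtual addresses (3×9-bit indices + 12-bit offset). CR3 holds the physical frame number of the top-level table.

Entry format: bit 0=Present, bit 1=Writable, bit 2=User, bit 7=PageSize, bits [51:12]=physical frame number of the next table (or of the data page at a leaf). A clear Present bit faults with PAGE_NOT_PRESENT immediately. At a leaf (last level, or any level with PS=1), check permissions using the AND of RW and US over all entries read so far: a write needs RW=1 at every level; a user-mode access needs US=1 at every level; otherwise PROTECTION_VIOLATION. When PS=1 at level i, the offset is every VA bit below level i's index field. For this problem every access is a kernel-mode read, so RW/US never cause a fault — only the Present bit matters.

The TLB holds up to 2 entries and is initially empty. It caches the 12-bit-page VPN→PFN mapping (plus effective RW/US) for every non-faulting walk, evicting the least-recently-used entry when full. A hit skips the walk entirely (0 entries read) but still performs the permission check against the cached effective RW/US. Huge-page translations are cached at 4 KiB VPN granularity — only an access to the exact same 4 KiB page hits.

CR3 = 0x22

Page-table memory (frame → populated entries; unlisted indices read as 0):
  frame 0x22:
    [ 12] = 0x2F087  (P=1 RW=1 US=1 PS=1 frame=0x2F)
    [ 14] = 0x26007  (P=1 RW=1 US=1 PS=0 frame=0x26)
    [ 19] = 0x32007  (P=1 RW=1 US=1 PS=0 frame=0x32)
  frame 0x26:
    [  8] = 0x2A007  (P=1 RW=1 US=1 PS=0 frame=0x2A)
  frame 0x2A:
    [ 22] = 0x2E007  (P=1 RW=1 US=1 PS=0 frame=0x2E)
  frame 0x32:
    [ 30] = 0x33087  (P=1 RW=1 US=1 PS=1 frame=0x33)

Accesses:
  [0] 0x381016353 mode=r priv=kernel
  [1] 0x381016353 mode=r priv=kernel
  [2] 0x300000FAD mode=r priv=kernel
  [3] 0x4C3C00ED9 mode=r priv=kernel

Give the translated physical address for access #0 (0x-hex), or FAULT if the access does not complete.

Trace:
#0 VA=0x381016353 (r,kernel):
  L0: frame=0x22 idx=14 entry=0x26007 [P=1 RW=1 US=1 PS=0]
  L1: frame=0x26 idx=8 entry=0x2A007 [P=1 RW=1 US=1 PS=0]
  L2: frame=0x2A idx=22 entry=0x2E007 [P=1 RW=1 US=1 PS=0]
  → PA=0x2E353  (3 entries read)
#1 VA=0x381016353 (r,kernel):
  TLB hit vpn=0x381016 → PA=0x2E353
#2 VA=0x300000FAD (r,kernel):
  L0: frame=0x22 idx=12 entry=0x2F087 [P=1 RW=1 US=1 PS=1]
  → PA=0x2FFAD (huge @L0)  (1 entries read)
#3 VA=0x4C3C00ED9 (r,kernel):
  L0: frame=0x22 idx=19 entry=0x32007 [P=1 RW=1 US=1 PS=0]
  L1: frame=0x32 idx=30 entry=0x33087 [P=1 RW=1 US=1 PS=1]
  → PA=0x33ED9 (huge @L1)  (2 entries read)

Access #0 PA: 0x2E353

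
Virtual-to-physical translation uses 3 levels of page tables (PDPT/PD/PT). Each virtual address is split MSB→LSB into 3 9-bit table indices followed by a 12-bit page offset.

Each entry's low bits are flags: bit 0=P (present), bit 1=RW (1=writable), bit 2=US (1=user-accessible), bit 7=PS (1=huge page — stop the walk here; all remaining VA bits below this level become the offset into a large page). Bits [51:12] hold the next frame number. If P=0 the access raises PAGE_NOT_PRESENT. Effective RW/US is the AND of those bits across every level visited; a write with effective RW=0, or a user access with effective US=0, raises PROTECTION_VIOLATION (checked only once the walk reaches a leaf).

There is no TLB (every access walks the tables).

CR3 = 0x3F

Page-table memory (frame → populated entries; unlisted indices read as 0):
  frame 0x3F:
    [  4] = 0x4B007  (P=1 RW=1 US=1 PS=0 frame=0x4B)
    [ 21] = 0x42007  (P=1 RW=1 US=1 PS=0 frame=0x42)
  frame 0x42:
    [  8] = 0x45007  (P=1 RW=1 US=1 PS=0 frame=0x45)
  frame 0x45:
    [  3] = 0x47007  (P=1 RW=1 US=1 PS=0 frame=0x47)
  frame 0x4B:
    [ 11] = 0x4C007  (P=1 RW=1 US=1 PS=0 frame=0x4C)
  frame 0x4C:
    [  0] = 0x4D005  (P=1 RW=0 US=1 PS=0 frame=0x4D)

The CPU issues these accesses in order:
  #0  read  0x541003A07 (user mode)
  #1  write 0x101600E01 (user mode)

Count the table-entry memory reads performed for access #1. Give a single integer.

Per-access translation:
#0 VA=0x541003A07 (r,user):
  [0] read 0x3F idx=21: raw=0x42007 flags P=1 W=1 U=1 S=0
  [1] read 0x42 idx=8: raw=0x45007 flags P=1 W=1 U=1 S=0
  [2] read 0x45 idx=3: raw=0x47007 flags P=1 W=1 U=1 S=0
  → PA=0x47A07  (3 entries read)
#1 VA=0x101600E01 (w,user):
  [0] read 0x3F idx=4: raw=0x4B007 flags P=1 W=1 U=1 S=0
  [1] read 0x4B idx=11: raw=0x4C007 flags P=1 W=1 U=1 S=0
  [2] read 0x4C idx=0: raw=0x4D005 flags P=1 W=0 U=1 S=0
  ⇒ fault: PROTECTION_VIOLATION  — 3 lookups

Entries read for #1: 3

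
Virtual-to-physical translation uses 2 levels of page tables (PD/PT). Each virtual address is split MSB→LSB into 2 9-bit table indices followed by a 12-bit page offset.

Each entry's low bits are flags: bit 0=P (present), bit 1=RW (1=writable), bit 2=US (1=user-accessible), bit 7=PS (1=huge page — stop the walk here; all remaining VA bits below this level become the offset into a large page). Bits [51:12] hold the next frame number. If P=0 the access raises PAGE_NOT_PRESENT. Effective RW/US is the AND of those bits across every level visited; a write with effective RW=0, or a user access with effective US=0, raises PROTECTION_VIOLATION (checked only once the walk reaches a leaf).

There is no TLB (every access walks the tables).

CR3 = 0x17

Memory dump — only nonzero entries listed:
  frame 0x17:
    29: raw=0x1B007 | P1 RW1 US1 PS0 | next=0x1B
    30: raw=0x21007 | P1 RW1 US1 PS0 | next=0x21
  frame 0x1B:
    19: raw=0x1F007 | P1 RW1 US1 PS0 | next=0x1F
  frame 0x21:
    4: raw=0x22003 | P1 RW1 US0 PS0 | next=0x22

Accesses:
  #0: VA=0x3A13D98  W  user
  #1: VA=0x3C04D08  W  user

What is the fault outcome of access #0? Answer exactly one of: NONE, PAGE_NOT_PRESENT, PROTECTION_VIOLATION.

Trace:
#0 VA=0x3A13D98 (w,user):
  lvl0: tbl 0x17, slot 29 ⇒ 0x1B007 (P1/RW1/US1/PS0)
  lvl1: tbl 0x1B, slot 19 ⇒ 0x1F007 (P1/RW1/US1/PS0)
  ✓ 0x1FD98  — 2 lookups
#1 VA=0x3C04D08 (w,user):
  lvl0: tbl 0x17, slot 30 ⇒ 0x21007 (P1/RW1/US1/PS0)
  lvl1: tbl 0x21, slot 4 ⇒ 0x22003 (P1/RW1/US0/PS0)
  ✗ PROTECTION_VIOLATION  [2 reads]

Access #0 fault: NONE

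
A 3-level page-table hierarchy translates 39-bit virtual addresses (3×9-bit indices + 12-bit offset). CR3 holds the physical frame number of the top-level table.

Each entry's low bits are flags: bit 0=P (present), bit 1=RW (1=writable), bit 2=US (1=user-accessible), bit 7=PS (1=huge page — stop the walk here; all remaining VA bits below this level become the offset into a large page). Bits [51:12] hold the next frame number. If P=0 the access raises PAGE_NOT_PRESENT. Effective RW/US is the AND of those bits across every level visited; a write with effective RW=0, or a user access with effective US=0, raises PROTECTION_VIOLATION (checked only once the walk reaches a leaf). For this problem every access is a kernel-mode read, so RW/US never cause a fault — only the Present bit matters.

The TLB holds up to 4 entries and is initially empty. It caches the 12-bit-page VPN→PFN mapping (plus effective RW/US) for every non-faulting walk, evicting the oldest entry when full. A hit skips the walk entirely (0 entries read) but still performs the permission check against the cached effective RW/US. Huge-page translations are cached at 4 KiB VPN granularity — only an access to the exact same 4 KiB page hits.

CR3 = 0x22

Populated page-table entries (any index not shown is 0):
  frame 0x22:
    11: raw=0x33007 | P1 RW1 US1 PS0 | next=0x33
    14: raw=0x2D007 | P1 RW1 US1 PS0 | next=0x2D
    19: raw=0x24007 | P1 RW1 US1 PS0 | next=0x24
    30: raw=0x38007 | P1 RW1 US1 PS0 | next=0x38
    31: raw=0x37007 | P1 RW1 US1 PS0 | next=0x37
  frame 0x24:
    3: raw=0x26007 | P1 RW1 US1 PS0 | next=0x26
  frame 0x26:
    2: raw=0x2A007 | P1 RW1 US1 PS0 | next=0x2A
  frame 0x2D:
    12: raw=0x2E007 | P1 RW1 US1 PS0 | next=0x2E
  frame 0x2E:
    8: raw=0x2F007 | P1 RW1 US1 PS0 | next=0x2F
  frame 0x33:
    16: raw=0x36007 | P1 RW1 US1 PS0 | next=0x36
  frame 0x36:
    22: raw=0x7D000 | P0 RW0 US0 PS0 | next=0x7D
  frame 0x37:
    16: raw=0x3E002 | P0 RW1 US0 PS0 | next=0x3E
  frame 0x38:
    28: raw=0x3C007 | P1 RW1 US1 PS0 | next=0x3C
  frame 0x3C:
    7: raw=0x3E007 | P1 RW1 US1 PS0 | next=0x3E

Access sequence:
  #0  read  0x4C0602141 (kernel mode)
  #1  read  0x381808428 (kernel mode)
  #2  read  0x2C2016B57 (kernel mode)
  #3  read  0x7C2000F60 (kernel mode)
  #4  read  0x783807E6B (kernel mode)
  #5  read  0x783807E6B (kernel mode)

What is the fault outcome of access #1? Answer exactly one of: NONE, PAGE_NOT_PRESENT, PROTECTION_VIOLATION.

Per-access translation:
#0 VA=0x4C0602141 (r,kernel):
  L0 @0x22[19] → 0x24007  P=1,RW=1,US=1,PS=0
  L1 @0x24[3] → 0x26007  P=1,RW=1,US=1,PS=0
  L2 @0x26[2] → 0x2A007  P=1,RW=1,US=1,PS=0
  ⇒ phys 0x2A141  [3 reads]
#1 VA=0x381808428 (r,kernel):
  L0 @0x22[14] → 0x2D007  P=1,RW=1,US=1,PS=0
  L1 @0x2D[12] → 0x2E007  P=1,RW=1,US=1,PS=0
  L2 @0x2E[8] → 0x2F007  P=1,RW=1,US=1,PS=0
  ⇒ phys 0x2F428  [3 reads]
#2 VA=0x2C2016B57 (r,kernel):
  L0 @0x22[11] → 0x33007  P=1,RW=1,US=1,PS=0
  L1 @0x33[16] → 0x36007  P=1,RW=1,US=1,PS=0
  L2 @0x36[22] → 0x7D000  P=0,RW=0,US=0,PS=0
  → PAGE_NOT_PRESENT  (3 entries read)
#3 VA=0x7C2000F60 (r,kernel):
  L0 @0x22[31] → 0x37007  P=1,RW=1,US=1,PS=0
  L1 @0x37[16] → 0x3E002  P=0,RW=1,US=0,PS=0
  → PAGE_NOT_PRESENT  (2 entries read)
#4 VA=0x783807E6B (r,kernel):
  L0 @0x22[30] → 0x38007  P=1,RW=1,US=1,PS=0
  L1 @0x38[28] → 0x3C007  P=1,RW=1,US=1,PS=0
  L2 @0x3C[7] → 0x3E007  P=1,RW=1,US=1,PS=0
  ⇒ phys 0x3EE6B  [3 reads]
#5 VA=0x783807E6B (r,kernel):
  TLB hit vpn=0x783807 → PA=0x3EE6B

Access #1 fault: NONE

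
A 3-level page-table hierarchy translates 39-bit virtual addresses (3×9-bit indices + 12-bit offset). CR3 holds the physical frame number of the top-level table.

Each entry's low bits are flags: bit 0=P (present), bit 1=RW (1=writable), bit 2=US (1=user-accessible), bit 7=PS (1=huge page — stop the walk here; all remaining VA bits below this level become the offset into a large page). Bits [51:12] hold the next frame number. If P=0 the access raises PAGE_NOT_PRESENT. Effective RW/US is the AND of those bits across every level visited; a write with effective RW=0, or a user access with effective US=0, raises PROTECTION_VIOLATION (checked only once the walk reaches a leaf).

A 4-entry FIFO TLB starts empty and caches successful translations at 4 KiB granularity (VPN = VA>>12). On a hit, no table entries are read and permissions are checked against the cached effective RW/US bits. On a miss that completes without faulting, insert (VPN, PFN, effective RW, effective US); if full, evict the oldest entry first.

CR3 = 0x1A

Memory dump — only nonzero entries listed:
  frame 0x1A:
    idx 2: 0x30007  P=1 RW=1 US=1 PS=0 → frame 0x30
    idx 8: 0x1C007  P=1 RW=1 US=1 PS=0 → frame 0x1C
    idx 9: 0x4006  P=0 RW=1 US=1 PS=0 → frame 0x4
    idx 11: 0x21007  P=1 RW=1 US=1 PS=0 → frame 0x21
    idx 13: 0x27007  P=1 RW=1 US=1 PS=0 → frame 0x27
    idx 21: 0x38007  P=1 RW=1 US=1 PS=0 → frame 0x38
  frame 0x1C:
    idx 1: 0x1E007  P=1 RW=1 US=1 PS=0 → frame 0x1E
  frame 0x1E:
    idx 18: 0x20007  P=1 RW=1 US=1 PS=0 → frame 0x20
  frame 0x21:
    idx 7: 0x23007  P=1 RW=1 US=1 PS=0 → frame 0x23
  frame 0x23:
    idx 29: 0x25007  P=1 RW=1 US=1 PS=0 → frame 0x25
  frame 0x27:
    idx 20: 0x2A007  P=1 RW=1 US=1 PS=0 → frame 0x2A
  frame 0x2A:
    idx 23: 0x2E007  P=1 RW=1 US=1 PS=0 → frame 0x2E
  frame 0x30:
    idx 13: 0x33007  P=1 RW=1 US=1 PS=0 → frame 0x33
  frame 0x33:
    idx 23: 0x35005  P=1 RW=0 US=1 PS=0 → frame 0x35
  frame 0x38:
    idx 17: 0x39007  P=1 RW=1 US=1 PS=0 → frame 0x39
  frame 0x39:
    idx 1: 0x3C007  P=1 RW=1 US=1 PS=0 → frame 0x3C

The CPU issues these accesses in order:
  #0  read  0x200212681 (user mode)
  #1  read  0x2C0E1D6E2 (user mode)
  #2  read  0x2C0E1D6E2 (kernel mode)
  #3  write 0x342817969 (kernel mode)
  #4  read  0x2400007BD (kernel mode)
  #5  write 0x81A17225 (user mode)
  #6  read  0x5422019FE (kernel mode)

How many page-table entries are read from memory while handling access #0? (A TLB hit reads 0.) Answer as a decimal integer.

Walk each access:
#0 VA=0x200212681 (r,user):
  L0 @0x1A[8] → 0x1C007  P=1,RW=1,US=1,PS=0
  L1 @0x1C[1] → 0x1E007  P=1,RW=1,US=1,PS=0
  L2 @0x1E[18] → 0x20007  P=1,RW=1,US=1,PS=0
  ✓ 0x20681  — 3 lookups
#1 VA=0x2C0E1D6E2 (r,user):
  L0 @0x1A[11] → 0x21007  P=1,RW=1,US=1,PS=0
  L1 @0x21[7] → 0x23007  P=1,RW=1,US=1,PS=0
  L2 @0x23[29] → 0x25007  P=1,RW=1,US=1,PS=0
  ✓ 0x256E2  — 3 lookups
#2 VA=0x2C0E1D6E2 (r,kernel):
  TLB hit vpn=0x2C0E1D → PA=0x256E2
#3 VA=0x342817969 (w,kernel):
  L0 @0x1A[13] → 0x27007  P=1,RW=1,US=1,PS=0
  L1 @0x27[20] → 0x2A007  P=1,RW=1,US=1,PS=0
  L2 @0x2A[23] → 0x2E007  P=1,RW=1,US=1,PS=0
  ✓ 0x2E969  — 3 lookups
#4 VA=0x2400007BD (r,kernel):
  L0 @0x1A[9] → 0x4006  P=0,RW=1,US=1,PS=0
  → PAGE_NOT_PRESENT  (1 entries read)
#5 VA=0x81A17225 (w,user):
  L0 @0x1A[2] → 0x30007  P=1,RW=1,US=1,PS=0
  L1 @0x30[13] → 0x33007  P=1,RW=1,US=1,PS=0
  L2 @0x33[23] → 0x35005  P=1,RW=0,US=1,PS=0
  → PROTECTION_VIOLATION  (3 entries read)
#6 VA=0x5422019FE (r,kernel):
  L0 @0x1A[21] → 0x38007  P=1,RW=1,US=1,PS=0
  L1 @0x38[17] → 0x39007  P=1,RW=1,US=1,PS=0
  L2 @0x39[1] → 0x3C007  P=1,RW=1,US=1,PS=0
  ✓ 0x3C9FE  — 3 lookups

Entries read for #0: 3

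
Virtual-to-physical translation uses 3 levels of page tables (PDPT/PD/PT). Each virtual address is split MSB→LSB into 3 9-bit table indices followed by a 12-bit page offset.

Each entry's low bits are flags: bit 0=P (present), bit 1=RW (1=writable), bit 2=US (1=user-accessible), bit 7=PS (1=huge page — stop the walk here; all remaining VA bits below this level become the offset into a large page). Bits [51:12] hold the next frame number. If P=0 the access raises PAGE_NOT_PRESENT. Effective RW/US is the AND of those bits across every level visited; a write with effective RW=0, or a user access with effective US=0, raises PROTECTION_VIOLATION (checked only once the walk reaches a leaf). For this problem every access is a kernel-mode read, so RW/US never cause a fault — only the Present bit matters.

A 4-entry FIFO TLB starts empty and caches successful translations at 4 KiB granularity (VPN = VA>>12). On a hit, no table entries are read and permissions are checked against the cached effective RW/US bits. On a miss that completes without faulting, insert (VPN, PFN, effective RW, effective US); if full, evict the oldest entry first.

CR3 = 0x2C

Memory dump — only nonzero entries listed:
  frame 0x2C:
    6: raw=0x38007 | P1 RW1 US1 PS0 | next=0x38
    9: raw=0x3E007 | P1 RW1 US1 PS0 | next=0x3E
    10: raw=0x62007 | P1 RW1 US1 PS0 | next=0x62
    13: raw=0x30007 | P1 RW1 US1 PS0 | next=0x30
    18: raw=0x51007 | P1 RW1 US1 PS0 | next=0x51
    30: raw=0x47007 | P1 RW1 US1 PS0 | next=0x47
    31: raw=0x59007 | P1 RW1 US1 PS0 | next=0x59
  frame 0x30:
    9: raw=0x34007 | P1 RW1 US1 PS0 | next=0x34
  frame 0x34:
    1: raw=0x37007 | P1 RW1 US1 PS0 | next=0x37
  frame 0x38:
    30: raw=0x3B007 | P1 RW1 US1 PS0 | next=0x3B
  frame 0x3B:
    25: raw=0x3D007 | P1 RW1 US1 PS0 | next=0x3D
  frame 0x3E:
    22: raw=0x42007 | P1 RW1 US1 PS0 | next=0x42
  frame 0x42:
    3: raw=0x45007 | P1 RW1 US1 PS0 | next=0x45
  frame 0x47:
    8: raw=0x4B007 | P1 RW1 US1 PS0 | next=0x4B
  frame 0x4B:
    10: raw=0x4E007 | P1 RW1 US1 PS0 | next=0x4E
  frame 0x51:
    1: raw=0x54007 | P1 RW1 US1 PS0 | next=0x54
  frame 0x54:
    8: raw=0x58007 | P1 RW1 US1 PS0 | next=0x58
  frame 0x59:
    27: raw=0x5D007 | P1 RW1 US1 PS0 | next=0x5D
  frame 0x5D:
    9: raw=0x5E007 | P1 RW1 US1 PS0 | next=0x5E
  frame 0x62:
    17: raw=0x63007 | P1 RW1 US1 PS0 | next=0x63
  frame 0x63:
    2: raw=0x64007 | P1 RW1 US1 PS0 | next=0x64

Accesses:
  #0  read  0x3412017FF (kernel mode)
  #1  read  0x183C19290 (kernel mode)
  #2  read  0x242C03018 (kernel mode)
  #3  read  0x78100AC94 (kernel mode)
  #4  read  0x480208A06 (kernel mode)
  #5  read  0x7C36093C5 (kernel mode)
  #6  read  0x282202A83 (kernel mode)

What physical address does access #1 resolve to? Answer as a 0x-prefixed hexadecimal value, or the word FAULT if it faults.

Per-access translation:
#0 VA=0x3412017FF (r,kernel):
  lvl0: tbl 0x2C, slot 13 ⇒ 0x30007 (P1/RW1/US1/PS0)
  lvl1: tbl 0x30, slot 9 ⇒ 0x34007 (P1/RW1/US1/PS0)
  lvl2: tbl 0x34, slot 1 ⇒ 0x37007 (P1/RW1/US1/PS0)
  ✓ 0x377FF  — 3 lookups
#1 VA=0x183C19290 (r,kernel):
  lvl0: tbl 0x2C, slot 6 ⇒ 0x38007 (P1/RW1/US1/PS0)
  lvl1: tbl 0x38, slot 30 ⇒ 0x3B007 (P1/RW1/US1/PS0)
  lvl2: tbl 0x3B, slot 25 ⇒ 0x3D007 (P1/RW1/US1/PS0)
  ✓ 0x3D290  — 3 lookups
#2 VA=0x242C03018 (r,kernel):
  lvl0: tbl 0x2C, slot 9 ⇒ 0x3E007 (P1/RW1/US1/PS0)
  lvl1: tbl 0x3E, slot 22 ⇒ 0x42007 (P1/RW1/US1/PS0)
  lvl2: tbl 0x42, slot 3 ⇒ 0x45007 (P1/RW1/US1/PS0)
  ✓ 0x45018  — 3 lookups
#3 VA=0x78100AC94 (r,kernel):
  lvl0: tbl 0x2C, slot 30 ⇒ 0x47007 (P1/RW1/US1/PS0)
  lvl1: tbl 0x47, slot 8 ⇒ 0x4B007 (P1/RW1/US1/PS0)
  lvl2: tbl 0x4B, slot 10 ⇒ 0x4E007 (P1/RW1/US1/PS0)
  ✓ 0x4EC94  — 3 lookups
#4 VA=0x480208A06 (r,kernel):
  lvl0: tbl 0x2C, slot 18 ⇒ 0x51007 (P1/RW1/US1/PS0)
  lvl1: tbl 0x51, slot 1 ⇒ 0x54007 (P1/RW1/US1/PS0)
  lvl2: tbl 0x54, slot 8 ⇒ 0x58007 (P1/RW1/US1/PS0)
  ✓ 0x58A06  — 3 lookups
#5 VA=0x7C36093C5 (r,kernel):
  lvl0: tbl 0x2C, slot 31 ⇒ 0x59007 (P1/RW1/US1/PS0)
  lvl1: tbl 0x59, slot 27 ⇒ 0x5D007 (P1/RW1/US1/PS0)
  lvl2: tbl 0x5D, slot 9 ⇒ 0x5E007 (P1/RW1/US1/PS0)
  ✓ 0x5E3C5  — 3 lookups
#6 VA=0x282202A83 (r,kernel):
  lvl0: tbl 0x2C, slot 10 ⇒ 0x62007 (P1/RW1/US1/PS0)
  lvl1: tbl 0x62, slot 17 ⇒ 0x63007 (P1/RW1/US1/PS0)
  lvl2: tbl 0x63, slot 2 ⇒ 0x64007 (P1/RW1/US1/PS0)
  ✓ 0x64A83  — 3 lookups

Access #1 PA: 0x3D290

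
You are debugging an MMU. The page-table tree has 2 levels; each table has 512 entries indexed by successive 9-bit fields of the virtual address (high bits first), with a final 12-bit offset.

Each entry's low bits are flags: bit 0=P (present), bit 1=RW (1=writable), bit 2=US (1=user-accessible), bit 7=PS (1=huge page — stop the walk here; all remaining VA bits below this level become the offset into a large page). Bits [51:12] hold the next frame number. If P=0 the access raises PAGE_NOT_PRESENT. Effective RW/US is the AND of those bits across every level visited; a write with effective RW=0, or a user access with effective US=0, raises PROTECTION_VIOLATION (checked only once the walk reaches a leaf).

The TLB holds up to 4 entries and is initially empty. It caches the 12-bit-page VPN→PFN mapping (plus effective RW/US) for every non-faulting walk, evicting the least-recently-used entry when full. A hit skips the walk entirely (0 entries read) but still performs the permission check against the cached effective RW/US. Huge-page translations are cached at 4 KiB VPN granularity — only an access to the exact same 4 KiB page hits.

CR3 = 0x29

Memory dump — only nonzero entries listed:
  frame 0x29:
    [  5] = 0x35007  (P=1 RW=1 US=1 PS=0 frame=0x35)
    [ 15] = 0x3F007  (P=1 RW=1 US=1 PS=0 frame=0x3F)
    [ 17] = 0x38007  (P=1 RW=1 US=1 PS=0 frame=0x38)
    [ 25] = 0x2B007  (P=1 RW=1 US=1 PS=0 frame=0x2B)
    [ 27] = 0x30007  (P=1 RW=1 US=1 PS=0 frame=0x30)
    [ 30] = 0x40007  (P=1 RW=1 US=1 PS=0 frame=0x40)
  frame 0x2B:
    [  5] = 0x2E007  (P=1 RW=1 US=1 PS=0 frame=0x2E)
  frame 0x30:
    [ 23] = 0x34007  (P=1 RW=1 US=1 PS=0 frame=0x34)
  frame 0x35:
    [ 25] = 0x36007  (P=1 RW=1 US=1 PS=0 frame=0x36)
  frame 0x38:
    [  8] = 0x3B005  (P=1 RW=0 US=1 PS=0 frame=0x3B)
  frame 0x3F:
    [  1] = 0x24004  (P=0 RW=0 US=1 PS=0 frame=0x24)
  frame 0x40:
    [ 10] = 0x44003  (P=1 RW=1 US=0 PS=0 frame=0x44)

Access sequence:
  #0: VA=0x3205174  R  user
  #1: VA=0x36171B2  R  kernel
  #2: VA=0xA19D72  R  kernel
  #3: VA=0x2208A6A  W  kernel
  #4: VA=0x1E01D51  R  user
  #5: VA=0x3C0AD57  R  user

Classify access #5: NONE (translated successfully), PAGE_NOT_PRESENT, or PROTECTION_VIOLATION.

Walk each access:
#0 VA=0x3205174 (r,user):
  [0] read 0x29 idx=25: raw=0x2B007 flags P=1 W=1 U=1 S=0
  [1] read 0x2B idx=5: raw=0x2E007 flags P=1 W=1 U=1 S=0
  → PA=0x2E174  (2 entries read)
#1 VA=0x36171B2 (r,kernel):
  [0] read 0x29 idx=27: raw=0x30007 flags P=1 W=1 U=1 S=0
  [1] read 0x30 idx=23: raw=0x34007 flags P=1 W=1 U=1 S=0
  → PA=0x341B2  (2 entries read)
#2 VA=0xA19D72 (r,kernel):
  [0] read 0x29 idx=5: raw=0x35007 flags P=1 W=1 U=1 S=0
  [1] read 0x35 idx=25: raw=0x36007 flags P=1 W=1 U=1 S=0
  → PA=0x36D72  (2 entries read)
#3 VA=0x2208A6A (w,kernel):
  [0] read 0x29 idx=17: raw=0x38007 flags P=1 W=1 U=1 S=0
  [1] read 0x38 idx=8: raw=0x3B005 flags P=1 W=0 U=1 S=0
  ⇒ fault: PROTECTION_VIOLATION  — 2 lookups
#4 VA=0x1E01D51 (r,user):
  [0] read 0x29 idx=15: raw=0x3F007 flags P=1 W=1 U=1 S=0
  [1] read 0x3F idx=1: raw=0x24004 flags P=0 W=0 U=1 S=0
  ⇒ fault: PAGE_NOT_PRESENT  — 2 lookups
#5 VA=0x3C0AD57 (r,user):
  [0] read 0x29 idx=30: raw=0x40007 flags P=1 W=1 U=1 S=0
  [1] read 0x40 idx=10: raw=0x44003 flags P=1 W=1 U=0 S=0
  ⇒ fault: PROTECTION_VIOLATION  — 2 lookups

Access #5 fault: PROTECTION_VIOLATION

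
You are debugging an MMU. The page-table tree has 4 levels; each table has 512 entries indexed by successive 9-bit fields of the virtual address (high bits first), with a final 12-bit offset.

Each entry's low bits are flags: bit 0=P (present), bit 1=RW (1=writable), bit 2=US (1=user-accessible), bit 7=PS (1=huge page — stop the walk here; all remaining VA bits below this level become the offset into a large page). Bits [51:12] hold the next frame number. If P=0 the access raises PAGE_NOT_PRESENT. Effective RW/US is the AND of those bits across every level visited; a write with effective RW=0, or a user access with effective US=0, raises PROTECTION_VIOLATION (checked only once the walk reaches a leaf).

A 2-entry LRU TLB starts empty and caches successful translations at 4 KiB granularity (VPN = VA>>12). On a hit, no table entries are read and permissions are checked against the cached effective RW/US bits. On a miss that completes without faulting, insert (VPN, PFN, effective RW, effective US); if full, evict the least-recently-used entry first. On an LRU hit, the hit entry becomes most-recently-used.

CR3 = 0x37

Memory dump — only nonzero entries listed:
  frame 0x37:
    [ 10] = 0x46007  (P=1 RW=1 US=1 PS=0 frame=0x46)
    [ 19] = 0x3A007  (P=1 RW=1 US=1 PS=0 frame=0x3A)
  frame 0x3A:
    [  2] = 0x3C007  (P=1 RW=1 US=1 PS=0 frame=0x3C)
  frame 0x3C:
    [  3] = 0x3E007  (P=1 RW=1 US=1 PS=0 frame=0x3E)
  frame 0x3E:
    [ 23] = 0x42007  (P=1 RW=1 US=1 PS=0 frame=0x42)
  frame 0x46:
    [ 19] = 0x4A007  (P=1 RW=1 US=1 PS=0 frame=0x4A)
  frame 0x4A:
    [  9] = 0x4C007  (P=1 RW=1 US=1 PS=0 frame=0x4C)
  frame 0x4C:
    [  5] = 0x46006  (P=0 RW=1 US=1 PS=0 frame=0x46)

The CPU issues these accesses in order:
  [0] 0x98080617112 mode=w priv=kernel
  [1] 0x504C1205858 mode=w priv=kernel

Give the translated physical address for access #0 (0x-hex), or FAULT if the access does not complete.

Walk each access:
#0 VA=0x98080617112 (w,kernel):
  lvl0: tbl 0x37, slot 19 ⇒ 0x3A007 (P1/RW1/US1/PS0)
  lvl1: tbl 0x3A, slot 2 ⇒ 0x3C007 (P1/RW1/US1/PS0)
  lvl2: tbl 0x3C, slot 3 ⇒ 0x3E007 (P1/RW1/US1/PS0)
  lvl3: tbl 0x3E, slot 23 ⇒ 0x42007 (P1/RW1/US1/PS0)
  → PA=0x42112  (4 entries read)
#1 VA=0x504C1205858 (w,kernel):
  lvl0: tbl 0x37, slot 10 ⇒ 0x46007 (P1/RW1/US1/PS0)
  lvl1: tbl 0x46, slot 19 ⇒ 0x4A007 (P1/RW1/US1/PS0)
  lvl2: tbl 0x4A, slot 9 ⇒ 0x4C007 (P1/RW1/US1/PS0)
  lvl3: tbl 0x4C, slot 5 ⇒ 0x46006 (P0/RW1/US1/PS0)
  ⇒ fault: PAGE_NOT_PRESENT  — 4 lookups

Access #0 PA: 0x42112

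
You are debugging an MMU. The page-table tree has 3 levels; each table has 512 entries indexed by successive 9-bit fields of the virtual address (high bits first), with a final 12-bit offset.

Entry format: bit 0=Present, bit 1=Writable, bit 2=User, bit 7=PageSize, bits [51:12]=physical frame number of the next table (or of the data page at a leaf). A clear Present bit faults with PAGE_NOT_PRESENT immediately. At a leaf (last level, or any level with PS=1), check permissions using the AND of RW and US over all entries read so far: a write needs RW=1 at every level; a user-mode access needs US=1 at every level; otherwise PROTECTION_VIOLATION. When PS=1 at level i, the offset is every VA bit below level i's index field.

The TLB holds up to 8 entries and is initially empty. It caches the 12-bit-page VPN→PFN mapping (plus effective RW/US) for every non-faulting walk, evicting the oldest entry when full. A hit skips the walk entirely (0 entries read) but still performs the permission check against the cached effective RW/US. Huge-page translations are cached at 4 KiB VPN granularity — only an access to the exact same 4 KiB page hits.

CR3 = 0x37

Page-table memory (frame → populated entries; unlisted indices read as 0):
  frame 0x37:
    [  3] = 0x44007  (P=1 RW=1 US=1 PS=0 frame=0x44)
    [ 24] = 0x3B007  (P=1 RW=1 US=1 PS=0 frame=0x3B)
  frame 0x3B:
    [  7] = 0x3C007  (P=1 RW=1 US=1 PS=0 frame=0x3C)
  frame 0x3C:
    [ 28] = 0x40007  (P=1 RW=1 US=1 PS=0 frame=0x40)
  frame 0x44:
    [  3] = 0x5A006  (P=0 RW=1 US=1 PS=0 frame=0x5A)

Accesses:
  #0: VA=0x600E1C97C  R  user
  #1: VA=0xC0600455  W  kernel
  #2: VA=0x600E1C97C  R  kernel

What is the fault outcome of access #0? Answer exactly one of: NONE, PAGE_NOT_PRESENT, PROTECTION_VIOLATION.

Trace:
#0 VA=0x600E1C97C (r,user):
  lvl0: tbl 0x37, slot 24 ⇒ 0x3B007 (P1/RW1/US1/PS0)
  lvl1: tbl 0x3B, slot 7 ⇒ 0x3C007 (P1/RW1/US1/PS0)
  lvl2: tbl 0x3C, slot 28 ⇒ 0x40007 (P1/RW1/US1/PS0)
  → PA=0x4097C  (3 entries read)
#1 VA=0xC0600455 (w,kernel):
  lvl0: tbl 0x37, slot 3 ⇒ 0x44007 (P1/RW1/US1/PS0)
  lvl1: tbl 0x44, slot 3 ⇒ 0x5A006 (P0/RW1/US1/PS0)
  ⇒ fault: PAGE_NOT_PRESENT  — 2 lookups
#2 VA=0x600E1C97C (r,kernel):
  TLB hit vpn=0x600E1C → PA=0x4097C

Access #0 fault: NONE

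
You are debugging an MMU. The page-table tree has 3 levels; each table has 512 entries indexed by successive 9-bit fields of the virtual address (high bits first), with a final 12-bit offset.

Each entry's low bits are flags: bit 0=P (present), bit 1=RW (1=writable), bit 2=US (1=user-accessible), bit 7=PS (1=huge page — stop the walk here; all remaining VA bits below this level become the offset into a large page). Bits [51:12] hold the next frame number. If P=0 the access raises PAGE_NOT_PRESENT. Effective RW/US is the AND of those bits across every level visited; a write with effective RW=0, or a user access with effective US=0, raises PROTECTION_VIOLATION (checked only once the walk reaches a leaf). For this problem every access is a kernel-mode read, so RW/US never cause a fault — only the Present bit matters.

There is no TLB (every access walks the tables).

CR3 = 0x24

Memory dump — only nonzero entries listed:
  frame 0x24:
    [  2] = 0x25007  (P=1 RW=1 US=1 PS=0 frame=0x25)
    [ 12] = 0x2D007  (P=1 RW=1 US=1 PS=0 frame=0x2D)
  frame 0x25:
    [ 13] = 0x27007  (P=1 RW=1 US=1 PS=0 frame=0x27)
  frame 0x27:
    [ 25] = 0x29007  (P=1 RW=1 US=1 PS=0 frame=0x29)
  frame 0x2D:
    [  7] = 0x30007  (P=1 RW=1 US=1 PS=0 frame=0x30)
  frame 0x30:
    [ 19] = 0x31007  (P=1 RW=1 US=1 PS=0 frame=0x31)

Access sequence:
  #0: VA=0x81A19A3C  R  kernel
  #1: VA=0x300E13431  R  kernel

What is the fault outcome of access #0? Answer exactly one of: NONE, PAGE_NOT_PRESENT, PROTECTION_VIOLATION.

Walk each access:
#0 VA=0x81A19A3C (r,kernel):
  L0: frame=0x24 idx=2 entry=0x25007 [P=1 RW=1 US=1 PS=0]
  L1: frame=0x25 idx=13 entry=0x27007 [P=1 RW=1 US=1 PS=0]
  L2: frame=0x27 idx=25 entry=0x29007 [P=1 RW=1 US=1 PS=0]
  ⇒ phys 0x29A3C  [3 reads]
#1 VA=0x300E13431 (r,kernel):
  L0: frame=0x24 idx=12 entry=0x2D007 [P=1 RW=1 US=1 PS=0]
  L1: frame=0x2D idx=7 entry=0x30007 [P=1 RW=1 US=1 PS=0]
  L2: frame=0x30 idx=19 entry=0x31007 [P=1 RW=1 US=1 PS=0]
  ⇒ phys 0x31431  [3 reads]

Access #0 fault: NONE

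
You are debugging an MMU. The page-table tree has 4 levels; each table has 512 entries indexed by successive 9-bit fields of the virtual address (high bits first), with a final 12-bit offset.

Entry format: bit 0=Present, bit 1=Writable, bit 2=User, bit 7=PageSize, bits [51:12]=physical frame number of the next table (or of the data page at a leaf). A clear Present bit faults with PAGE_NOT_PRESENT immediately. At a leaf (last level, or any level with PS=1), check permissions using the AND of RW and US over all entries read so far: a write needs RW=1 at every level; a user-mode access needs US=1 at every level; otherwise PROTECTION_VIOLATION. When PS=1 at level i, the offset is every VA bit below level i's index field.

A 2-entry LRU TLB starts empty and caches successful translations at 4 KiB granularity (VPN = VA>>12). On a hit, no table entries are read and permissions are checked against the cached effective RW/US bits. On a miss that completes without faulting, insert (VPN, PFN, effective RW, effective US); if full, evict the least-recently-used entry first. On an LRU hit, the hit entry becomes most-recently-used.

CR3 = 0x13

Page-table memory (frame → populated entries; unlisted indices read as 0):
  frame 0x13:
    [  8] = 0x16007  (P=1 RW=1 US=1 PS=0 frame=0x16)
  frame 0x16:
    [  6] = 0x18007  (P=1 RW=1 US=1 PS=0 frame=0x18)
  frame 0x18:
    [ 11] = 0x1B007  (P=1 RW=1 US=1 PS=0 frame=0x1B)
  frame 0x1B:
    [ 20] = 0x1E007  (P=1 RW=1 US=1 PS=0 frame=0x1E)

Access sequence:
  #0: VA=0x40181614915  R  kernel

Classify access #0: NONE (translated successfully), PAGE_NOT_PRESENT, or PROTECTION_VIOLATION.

Per-access translation:
#0 VA=0x40181614915 (r,kernel):
  L0 @0x13[8] → 0x16007  P=1,RW=1,US=1,PS=0
  L1 @0x16[6] → 0x18007  P=1,RW=1,US=1,PS=0
  L2 @0x18[11] → 0x1B007  P=1,RW=1,US=1,PS=0
  L3 @0x1B[20] → 0x1E007  P=1,RW=1,US=1,PS=0
  → PA=0x1E915  (4 entries read)

Access #0 fault: NONE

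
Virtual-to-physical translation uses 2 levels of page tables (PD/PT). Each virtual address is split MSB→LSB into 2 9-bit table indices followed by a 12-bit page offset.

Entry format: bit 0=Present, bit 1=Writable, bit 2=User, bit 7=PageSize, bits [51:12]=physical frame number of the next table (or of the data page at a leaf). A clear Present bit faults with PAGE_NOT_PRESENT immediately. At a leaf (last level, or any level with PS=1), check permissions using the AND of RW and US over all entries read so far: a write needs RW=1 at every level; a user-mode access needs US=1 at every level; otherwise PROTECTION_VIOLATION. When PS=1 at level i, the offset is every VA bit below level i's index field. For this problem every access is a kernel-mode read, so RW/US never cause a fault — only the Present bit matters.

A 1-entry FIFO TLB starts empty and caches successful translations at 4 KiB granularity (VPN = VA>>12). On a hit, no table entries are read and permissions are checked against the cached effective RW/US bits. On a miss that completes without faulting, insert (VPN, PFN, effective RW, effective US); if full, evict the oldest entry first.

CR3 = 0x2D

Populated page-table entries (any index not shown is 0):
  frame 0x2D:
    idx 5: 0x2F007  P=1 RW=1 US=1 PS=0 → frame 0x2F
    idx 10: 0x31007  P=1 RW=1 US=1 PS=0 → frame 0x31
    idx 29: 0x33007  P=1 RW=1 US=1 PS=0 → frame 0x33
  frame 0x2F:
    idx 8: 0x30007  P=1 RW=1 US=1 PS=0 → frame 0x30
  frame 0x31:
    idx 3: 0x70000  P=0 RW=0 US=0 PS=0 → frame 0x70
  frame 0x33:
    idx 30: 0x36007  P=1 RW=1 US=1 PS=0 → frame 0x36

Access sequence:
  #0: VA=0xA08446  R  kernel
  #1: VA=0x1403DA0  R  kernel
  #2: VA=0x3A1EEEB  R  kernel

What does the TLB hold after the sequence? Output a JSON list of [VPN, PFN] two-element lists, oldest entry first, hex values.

Walk each access:
#0 VA=0xA08446 (r,kernel):
  L0: frame=0x2D idx=5 entry=0x2F007 [P=1 RW=1 US=1 PS=0]
  L1: frame=0x2F idx=8 entry=0x30007 [P=1 RW=1 US=1 PS=0]
  → PA=0x30446  (2 entries read)
#1 VA=0x1403DA0 (r,kernel):
  L0: frame=0x2D idx=10 entry=0x31007 [P=1 RW=1 US=1 PS=0]
  L1: frame=0x31 idx=3 entry=0x70000 [P=0 RW=0 US=0 PS=0]
  ✗ PAGE_NOT_PRESENT  [2 reads]
#2 VA=0x3A1EEEB (r,kernel):
  L0: frame=0x2D idx=29 entry=0x33007 [P=1 RW=1 US=1 PS=0]
  L1: frame=0x33 idx=30 entry=0x36007 [P=1 RW=1 US=1 PS=0]
  → PA=0x36EEB  (2 entries read)

TLB: [["0x3A1E", "0x36"]]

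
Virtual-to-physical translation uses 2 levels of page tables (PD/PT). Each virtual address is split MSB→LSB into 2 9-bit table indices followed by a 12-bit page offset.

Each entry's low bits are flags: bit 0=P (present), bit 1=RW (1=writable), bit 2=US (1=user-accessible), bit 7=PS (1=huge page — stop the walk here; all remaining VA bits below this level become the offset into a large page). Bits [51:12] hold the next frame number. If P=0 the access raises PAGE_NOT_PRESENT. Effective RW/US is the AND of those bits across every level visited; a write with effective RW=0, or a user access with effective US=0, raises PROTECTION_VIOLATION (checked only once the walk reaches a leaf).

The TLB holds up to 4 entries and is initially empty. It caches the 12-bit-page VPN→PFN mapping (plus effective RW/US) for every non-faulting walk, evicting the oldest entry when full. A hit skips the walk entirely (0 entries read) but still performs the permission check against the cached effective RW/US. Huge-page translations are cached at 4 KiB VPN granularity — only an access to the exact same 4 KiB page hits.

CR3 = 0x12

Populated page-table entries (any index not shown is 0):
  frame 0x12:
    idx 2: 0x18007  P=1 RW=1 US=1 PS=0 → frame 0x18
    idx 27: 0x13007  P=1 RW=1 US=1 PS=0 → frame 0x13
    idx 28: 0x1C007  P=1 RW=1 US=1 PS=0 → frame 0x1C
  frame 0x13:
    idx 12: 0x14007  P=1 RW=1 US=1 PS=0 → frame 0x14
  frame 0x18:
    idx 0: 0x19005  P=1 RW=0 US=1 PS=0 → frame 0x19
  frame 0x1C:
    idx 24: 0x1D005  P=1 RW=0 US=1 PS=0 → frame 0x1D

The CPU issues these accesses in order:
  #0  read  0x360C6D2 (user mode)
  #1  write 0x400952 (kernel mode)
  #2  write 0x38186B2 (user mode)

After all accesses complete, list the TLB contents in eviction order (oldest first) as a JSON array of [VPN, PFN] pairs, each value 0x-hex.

Trace:
#0 VA=0x360C6D2 (r,user):
  L0 @0x12[27] → 0x13007  P=1,RW=1,US=1,PS=0
  L1 @0x13[12] → 0x14007  P=1,RW=1,US=1,PS=0
  ✓ 0x146D2  — 2 lookups
#1 VA=0x400952 (w,kernel):
  L0 @0x12[2] → 0x18007  P=1,RW=1,US=1,PS=0
  L1 @0x18[0] → 0x19005  P=1,RW=0,US=1,PS=0
  ⇒ fault: PROTECTION_VIOLATION  — 2 lookups
#2 VA=0x38186B2 (w,user):
  L0 @0x12[28] → 0x1C007  P=1,RW=1,US=1,PS=0
  L1 @0x1C[24] → 0x1D005  P=1,RW=0,US=1,PS=0
  ⇒ fault: PROTECTION_VIOLATION  — 2 lookups

TLB: [["0x360C", "0x14"]]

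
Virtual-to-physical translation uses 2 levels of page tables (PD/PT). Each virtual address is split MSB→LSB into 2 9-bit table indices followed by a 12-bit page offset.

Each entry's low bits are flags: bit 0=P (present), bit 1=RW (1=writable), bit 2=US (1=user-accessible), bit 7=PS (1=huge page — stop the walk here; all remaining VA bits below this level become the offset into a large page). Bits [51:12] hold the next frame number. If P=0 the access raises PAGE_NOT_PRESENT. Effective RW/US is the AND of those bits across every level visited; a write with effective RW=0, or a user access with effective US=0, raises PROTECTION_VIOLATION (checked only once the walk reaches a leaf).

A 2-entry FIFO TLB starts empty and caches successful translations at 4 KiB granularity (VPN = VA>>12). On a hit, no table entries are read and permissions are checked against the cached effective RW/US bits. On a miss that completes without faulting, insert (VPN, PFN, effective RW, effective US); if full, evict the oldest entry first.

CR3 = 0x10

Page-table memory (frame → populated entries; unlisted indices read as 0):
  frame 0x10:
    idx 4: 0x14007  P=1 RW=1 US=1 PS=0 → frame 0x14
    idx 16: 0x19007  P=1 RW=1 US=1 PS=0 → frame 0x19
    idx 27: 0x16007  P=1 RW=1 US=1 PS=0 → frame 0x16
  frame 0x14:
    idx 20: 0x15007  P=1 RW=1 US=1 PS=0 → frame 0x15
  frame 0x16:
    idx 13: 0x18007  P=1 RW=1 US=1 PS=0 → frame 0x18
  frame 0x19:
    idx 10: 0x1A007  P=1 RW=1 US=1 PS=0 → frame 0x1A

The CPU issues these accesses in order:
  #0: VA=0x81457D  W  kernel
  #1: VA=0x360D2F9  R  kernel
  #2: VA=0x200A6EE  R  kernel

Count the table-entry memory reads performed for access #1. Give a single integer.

Walk each access:
#0 VA=0x81457D (w,kernel):
  lvl0: tbl 0x10, slot 4 ⇒ 0x14007 (P1/RW1/US1/PS0)
  lvl1: tbl 0x14, slot 20 ⇒ 0x15007 (P1/RW1/US1/PS0)
  ✓ 0x1557D  — 2 lookups
#1 VA=0x360D2F9 (r,kernel):
  lvl0: tbl 0x10, slot 27 ⇒ 0x16007 (P1/RW1/US1/PS0)
  lvl1: tbl 0x16, slot 13 ⇒ 0x18007 (P1/RW1/US1/PS0)
  ✓ 0x182F9  — 2 lookups
#2 VA=0x200A6EE (r,kernel):
  lvl0: tbl 0x10, slot 16 ⇒ 0x19007 (P1/RW1/US1/PS0)
  lvl1: tbl 0x19, slot 10 ⇒ 0x1A007 (P1/RW1/US1/PS0)
  ✓ 0x1A6EE  — 2 lookups

Entries read for #1: 2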